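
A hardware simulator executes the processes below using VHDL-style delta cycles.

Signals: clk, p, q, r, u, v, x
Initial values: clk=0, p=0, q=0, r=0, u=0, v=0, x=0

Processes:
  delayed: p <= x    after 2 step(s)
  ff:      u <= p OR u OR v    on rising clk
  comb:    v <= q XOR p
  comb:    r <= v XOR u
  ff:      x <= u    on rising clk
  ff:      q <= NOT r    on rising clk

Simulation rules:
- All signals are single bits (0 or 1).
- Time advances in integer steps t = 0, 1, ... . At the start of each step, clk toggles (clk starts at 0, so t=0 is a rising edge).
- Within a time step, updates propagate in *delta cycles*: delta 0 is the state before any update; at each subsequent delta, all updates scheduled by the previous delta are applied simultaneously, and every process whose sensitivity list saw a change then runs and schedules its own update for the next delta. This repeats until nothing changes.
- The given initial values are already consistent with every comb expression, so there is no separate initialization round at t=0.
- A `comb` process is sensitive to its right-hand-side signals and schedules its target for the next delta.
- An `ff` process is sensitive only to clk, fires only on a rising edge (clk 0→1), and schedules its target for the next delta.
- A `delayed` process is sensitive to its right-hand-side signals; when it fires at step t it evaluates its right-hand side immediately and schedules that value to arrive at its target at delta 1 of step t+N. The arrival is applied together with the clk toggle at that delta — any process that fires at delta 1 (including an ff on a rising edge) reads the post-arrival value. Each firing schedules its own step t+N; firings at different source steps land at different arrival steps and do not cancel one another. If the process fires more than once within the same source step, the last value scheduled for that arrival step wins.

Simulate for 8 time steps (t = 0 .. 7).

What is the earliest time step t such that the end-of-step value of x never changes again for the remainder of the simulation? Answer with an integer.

4

[bits: clk,u,x,r,v,q,p]
t=0: Δ0=0000000 Δ1=1000000 Δ2=1000010 Δ3=1000110 Δ4=1001110 | 4Δ
t=1: Δ0=1001110 Δ1=0001110 | 1Δ
t=2: Δ0=0001110 Δ1=1001110 Δ2=1101100 Δ3=1100000 Δ4=1101000 | 4Δ
t=3: Δ0=1101000 Δ1=0101000 | 1Δ
t=4: Δ0=0101000 Δ1=1101000 Δ2=1111000 | 2Δ
t=5: Δ0=1111000 Δ1=0111000 | 1Δ
t=6: Δ0=0111000 Δ1=1111001 Δ2=1111101 Δ3=1110101 | 3Δ
t=7: Δ0=1110101 Δ1=0110101 | 1Δ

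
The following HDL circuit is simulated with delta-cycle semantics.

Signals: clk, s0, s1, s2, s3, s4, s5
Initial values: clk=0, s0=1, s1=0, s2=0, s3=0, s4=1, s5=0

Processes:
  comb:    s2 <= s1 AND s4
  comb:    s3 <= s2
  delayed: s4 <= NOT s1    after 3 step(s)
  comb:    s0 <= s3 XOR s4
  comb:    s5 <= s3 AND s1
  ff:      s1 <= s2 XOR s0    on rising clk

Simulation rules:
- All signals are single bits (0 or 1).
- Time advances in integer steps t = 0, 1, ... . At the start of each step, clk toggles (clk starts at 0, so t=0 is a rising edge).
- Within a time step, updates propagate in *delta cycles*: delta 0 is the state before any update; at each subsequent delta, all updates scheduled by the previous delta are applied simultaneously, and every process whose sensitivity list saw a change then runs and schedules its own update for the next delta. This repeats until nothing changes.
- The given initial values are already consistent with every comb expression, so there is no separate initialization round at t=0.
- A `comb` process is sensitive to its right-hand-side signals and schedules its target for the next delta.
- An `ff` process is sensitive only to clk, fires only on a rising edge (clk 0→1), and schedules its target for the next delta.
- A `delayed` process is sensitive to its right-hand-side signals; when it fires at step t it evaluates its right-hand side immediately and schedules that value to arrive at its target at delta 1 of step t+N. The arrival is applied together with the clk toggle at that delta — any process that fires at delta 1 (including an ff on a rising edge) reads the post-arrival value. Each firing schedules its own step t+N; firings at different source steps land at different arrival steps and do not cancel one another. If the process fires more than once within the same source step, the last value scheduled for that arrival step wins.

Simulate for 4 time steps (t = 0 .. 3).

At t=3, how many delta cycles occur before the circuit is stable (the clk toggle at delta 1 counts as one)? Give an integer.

t=0 Δ0: s3=0 s2=0 s5=0 clk=0 s4=1 s1=0 s0=1
  Δ1: clk:0→1
  Δ2: s1:0→1
  Δ3: s2:0→1
  Δ4: s3:0→1
  Δ5: s5:0→1, s0:1→0
  (5Δ to stable)
t=1 Δ0: s3=1 s2=1 s5=1 clk=1 s4=1 s1=1 s0=0
  Δ1: clk:1→0
  (1Δ to stable)
t=2 Δ0: s3=1 s2=1 s5=1 clk=0 s4=1 s1=1 s0=0
  Δ1: clk:0→1
  (1Δ to stable)
t=3 Δ0: s3=1 s2=1 s5=1 clk=1 s4=1 s1=1 s0=0
  Δ1: clk:1→0, s4:1→0
  Δ2: s2:1→0, s0:0→1
  Δ3: s3:1→0
  Δ4: s5:1→0, s0:1→0
  (4Δ to stable)

4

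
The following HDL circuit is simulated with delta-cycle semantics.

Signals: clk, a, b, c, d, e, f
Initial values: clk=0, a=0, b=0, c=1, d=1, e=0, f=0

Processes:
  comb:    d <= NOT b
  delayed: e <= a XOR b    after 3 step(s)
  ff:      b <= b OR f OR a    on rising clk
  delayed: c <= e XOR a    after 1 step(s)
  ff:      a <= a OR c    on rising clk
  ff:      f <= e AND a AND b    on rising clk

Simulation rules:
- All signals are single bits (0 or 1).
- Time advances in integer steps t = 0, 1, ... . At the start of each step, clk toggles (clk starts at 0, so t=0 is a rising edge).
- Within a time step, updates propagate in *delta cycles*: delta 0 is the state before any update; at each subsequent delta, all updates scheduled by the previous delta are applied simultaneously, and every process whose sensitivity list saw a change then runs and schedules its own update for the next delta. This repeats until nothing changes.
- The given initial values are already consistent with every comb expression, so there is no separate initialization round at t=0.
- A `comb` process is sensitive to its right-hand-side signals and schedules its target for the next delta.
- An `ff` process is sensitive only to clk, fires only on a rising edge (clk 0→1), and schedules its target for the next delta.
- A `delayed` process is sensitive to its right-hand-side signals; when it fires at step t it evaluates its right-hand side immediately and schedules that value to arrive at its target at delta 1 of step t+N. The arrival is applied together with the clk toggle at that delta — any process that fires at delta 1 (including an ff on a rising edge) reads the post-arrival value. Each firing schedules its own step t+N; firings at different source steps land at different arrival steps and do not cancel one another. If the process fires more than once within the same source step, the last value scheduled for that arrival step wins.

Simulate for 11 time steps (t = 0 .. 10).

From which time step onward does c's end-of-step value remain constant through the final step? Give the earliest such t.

[bits: c,b,a,e,clk,f,d]
t=0: Δ0=1000001 Δ1=1000101 Δ2=1010101 | 2Δ
t=1: Δ0=1010101 Δ1=1010001 | 1Δ
t=2: Δ0=1010001 Δ1=1010101 Δ2=1110101 Δ3=1110100 | 3Δ
t=3: Δ0=1110100 Δ1=1111000 | 1Δ
t=4: Δ0=1111000 Δ1=0111100 Δ2=0111110 | 2Δ
t=5: Δ0=0111110 Δ1=0110010 | 1Δ
t=6: Δ0=0110010 Δ1=1110110 Δ2=1110100 | 2Δ
t=7: Δ0=1110100 Δ1=1110000 | 1Δ
t=8: Δ0=1110000 Δ1=1110100 | 1Δ
t=9: Δ0=1110100 Δ1=1110000 | 1Δ
t=10: Δ0=1110000 Δ1=1110100 | 1Δ

6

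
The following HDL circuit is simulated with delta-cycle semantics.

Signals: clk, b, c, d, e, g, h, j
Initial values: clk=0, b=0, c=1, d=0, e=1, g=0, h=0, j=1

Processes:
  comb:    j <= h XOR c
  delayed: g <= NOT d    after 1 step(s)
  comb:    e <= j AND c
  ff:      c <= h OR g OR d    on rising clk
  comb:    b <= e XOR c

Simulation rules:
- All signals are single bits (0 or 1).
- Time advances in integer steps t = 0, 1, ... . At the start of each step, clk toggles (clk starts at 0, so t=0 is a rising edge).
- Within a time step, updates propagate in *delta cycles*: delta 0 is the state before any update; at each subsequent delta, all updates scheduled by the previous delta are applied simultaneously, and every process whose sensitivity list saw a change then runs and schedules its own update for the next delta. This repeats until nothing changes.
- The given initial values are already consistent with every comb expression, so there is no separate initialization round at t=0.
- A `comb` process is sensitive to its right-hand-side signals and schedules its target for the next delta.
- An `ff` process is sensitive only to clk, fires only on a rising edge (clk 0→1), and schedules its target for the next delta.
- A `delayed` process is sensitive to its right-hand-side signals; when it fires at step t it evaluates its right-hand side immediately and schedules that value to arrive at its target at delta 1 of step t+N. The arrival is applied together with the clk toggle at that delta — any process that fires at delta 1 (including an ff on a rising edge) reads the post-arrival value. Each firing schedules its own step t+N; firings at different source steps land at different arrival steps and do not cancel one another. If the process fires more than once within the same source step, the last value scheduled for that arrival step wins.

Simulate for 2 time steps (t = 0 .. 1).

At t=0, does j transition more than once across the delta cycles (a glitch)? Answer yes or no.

no

t0.Δ0 h=0 c=1 d=0 b=0 clk=0 g=0 e=1 j=1
t0.Δ1 h=0 c=1 d=0 b=0 clk=1 g=0 e=1 j=1
t0.Δ2 h=0 c=0 d=0 b=0 clk=1 g=0 e=1 j=1
t0.Δ3 h=0 c=0 d=0 b=1 clk=1 g=0 e=0 j=0
t0.Δ4 h=0 c=0 d=0 b=0 clk=1 g=0 e=0 j=0
t1.Δ0 h=0 c=0 d=0 b=0 clk=1 g=0 e=0 j=0
t1.Δ1 h=0 c=0 d=0 b=0 clk=0 g=0 e=0 j=0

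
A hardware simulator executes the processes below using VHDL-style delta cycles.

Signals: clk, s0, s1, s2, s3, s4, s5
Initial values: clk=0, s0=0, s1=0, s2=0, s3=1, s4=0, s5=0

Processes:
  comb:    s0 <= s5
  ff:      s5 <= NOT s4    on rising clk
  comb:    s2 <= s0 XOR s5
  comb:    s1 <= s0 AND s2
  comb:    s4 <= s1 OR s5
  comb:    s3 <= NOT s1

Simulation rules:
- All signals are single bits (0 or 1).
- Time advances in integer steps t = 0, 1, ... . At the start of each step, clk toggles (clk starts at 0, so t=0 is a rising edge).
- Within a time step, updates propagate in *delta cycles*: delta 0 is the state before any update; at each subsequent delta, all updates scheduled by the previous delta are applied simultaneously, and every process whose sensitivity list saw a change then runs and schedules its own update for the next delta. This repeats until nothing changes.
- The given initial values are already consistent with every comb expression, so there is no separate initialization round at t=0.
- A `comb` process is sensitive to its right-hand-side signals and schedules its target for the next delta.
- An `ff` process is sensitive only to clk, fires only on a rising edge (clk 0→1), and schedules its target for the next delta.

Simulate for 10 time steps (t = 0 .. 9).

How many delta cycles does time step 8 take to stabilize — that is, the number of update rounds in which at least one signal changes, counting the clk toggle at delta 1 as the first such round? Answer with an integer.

t=0 Δ0: s2=0 s1=0 s5=0 s4=0 s0=0 clk=0 s3=1
  Δ1: clk:0→1
  Δ2: s5:0→1
  Δ3: s2:0→1, s4:0→1, s0:0→1
  Δ4: s2:1→0, s1:0→1
  Δ5: s1:1→0, s3:1→0
  Δ6: s3:0→1
  (6Δ to stable)
t=1 Δ0: s2=0 s1=0 s5=1 s4=1 s0=1 clk=1 s3=1
  Δ1: clk:1→0
  (1Δ to stable)
t=2 Δ0: s2=0 s1=0 s5=1 s4=1 s0=1 clk=0 s3=1
  Δ1: clk:0→1
  Δ2: s5:1→0
  Δ3: s2:0→1, s4:1→0, s0:1→0
  Δ4: s2:1→0
  (4Δ to stable)
t=3 Δ0: s2=0 s1=0 s5=0 s4=0 s0=0 clk=1 s3=1
  Δ1: clk:1→0
  (1Δ to stable)
t=4 Δ0: s2=0 s1=0 s5=0 s4=0 s0=0 clk=0 s3=1
  Δ1: clk:0→1
  Δ2: s5:0→1
  Δ3: s2:0→1, s4:0→1, s0:0→1
  Δ4: s2:1→0, s1:0→1
  Δ5: s1:1→0, s3:1→0
  Δ6: s3:0→1
  (6Δ to stable)
t=5 Δ0: s2=0 s1=0 s5=1 s4=1 s0=1 clk=1 s3=1
  Δ1: clk:1→0
  (1Δ to stable)
t=6 Δ0: s2=0 s1=0 s5=1 s4=1 s0=1 clk=0 s3=1
  Δ1: clk:0→1
  Δ2: s5:1→0
  Δ3: s2:0→1, s4:1→0, s0:1→0
  Δ4: s2:1→0
  (4Δ to stable)
t=7 Δ0: s2=0 s1=0 s5=0 s4=0 s0=0 clk=1 s3=1
  Δ1: clk:1→0
  (1Δ to stable)
t=8 Δ0: s2=0 s1=0 s5=0 s4=0 s0=0 clk=0 s3=1
  Δ1: clk:0→1
  Δ2: s5:0→1
  Δ3: s2:0→1, s4:0→1, s0:0→1
  Δ4: s2:1→0, s1:0→1
  Δ5: s1:1→0, s3:1→0
  Δ6: s3:0→1
  (6Δ to stable)
t=9 Δ0: s2=0 s1=0 s5=1 s4=1 s0=1 clk=1 s3=1
  Δ1: clk:1→0
  (1Δ to stable)

6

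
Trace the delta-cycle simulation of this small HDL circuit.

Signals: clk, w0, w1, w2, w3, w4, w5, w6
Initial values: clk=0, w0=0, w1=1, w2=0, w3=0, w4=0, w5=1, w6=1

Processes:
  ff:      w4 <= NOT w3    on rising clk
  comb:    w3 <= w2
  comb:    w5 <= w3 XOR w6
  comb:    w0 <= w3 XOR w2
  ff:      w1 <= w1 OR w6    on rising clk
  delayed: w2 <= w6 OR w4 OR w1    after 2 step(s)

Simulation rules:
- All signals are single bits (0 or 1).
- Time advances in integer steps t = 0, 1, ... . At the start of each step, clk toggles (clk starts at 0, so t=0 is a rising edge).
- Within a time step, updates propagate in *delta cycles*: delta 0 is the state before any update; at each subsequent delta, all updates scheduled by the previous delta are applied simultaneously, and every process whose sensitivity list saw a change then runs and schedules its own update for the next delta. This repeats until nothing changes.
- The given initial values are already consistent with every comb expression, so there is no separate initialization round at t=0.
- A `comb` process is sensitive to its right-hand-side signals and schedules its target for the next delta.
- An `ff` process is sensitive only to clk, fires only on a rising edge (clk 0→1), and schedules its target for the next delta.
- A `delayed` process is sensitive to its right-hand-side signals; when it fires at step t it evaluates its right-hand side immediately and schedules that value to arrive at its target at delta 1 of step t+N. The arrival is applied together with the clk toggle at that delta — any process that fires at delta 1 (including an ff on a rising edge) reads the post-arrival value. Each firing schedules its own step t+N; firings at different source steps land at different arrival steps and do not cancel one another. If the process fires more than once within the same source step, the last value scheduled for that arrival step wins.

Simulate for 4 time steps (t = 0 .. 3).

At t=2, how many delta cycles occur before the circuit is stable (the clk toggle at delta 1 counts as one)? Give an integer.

3

t0.Δ0 w6=1 clk=0 w4=0 w5=1 w0=0 w1=1 w2=0 w3=0
t0.Δ1 w6=1 clk=1 w4=0 w5=1 w0=0 w1=1 w2=0 w3=0
t0.Δ2 w6=1 clk=1 w4=1 w5=1 w0=0 w1=1 w2=0 w3=0
t1.Δ0 w6=1 clk=1 w4=1 w5=1 w0=0 w1=1 w2=0 w3=0
t1.Δ1 w6=1 clk=0 w4=1 w5=1 w0=0 w1=1 w2=0 w3=0
t2.Δ0 w6=1 clk=0 w4=1 w5=1 w0=0 w1=1 w2=0 w3=0
t2.Δ1 w6=1 clk=1 w4=1 w5=1 w0=0 w1=1 w2=1 w3=0
t2.Δ2 w6=1 clk=1 w4=1 w5=1 w0=1 w1=1 w2=1 w3=1
t2.Δ3 w6=1 clk=1 w4=1 w5=0 w0=0 w1=1 w2=1 w3=1
t3.Δ0 w6=1 clk=1 w4=1 w5=0 w0=0 w1=1 w2=1 w3=1
t3.Δ1 w6=1 clk=0 w4=1 w5=0 w0=0 w1=1 w2=1 w3=1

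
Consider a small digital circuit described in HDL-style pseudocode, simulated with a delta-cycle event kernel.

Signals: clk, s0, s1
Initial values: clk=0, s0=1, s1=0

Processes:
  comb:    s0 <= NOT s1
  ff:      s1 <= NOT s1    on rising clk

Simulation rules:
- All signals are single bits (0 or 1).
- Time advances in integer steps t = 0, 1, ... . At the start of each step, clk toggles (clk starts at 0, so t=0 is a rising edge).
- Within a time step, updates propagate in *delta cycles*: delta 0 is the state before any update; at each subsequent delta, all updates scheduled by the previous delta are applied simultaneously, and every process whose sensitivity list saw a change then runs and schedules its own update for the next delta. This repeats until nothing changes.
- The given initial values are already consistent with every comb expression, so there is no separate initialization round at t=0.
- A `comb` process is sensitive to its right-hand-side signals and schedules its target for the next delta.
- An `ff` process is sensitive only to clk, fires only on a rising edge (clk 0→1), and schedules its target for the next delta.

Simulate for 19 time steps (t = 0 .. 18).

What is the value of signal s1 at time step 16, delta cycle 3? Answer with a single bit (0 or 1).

1

[bits: s0,clk,s1]
t=0: Δ0=100 Δ1=110 Δ2=111 Δ3=011 | 3Δ
t=1: Δ0=011 Δ1=001 | 1Δ
t=2: Δ0=001 Δ1=011 Δ2=010 Δ3=110 | 3Δ
t=3: Δ0=110 Δ1=100 | 1Δ
t=4: Δ0=100 Δ1=110 Δ2=111 Δ3=011 | 3Δ
t=5: Δ0=011 Δ1=001 | 1Δ
t=6: Δ0=001 Δ1=011 Δ2=010 Δ3=110 | 3Δ
t=7: Δ0=110 Δ1=100 | 1Δ
t=8: Δ0=100 Δ1=110 Δ2=111 Δ3=011 | 3Δ
t=9: Δ0=011 Δ1=001 | 1Δ
t=10: Δ0=001 Δ1=011 Δ2=010 Δ3=110 | 3Δ
t=11: Δ0=110 Δ1=100 | 1Δ
t=12: Δ0=100 Δ1=110 Δ2=111 Δ3=011 | 3Δ
t=13: Δ0=011 Δ1=001 | 1Δ
t=14: Δ0=001 Δ1=011 Δ2=010 Δ3=110 | 3Δ
t=15: Δ0=110 Δ1=100 | 1Δ
t=16: Δ0=100 Δ1=110 Δ2=111 Δ3=011 | 3Δ
t=17: Δ0=011 Δ1=001 | 1Δ
t=18: Δ0=001 Δ1=011 Δ2=010 Δ3=110 | 3Δ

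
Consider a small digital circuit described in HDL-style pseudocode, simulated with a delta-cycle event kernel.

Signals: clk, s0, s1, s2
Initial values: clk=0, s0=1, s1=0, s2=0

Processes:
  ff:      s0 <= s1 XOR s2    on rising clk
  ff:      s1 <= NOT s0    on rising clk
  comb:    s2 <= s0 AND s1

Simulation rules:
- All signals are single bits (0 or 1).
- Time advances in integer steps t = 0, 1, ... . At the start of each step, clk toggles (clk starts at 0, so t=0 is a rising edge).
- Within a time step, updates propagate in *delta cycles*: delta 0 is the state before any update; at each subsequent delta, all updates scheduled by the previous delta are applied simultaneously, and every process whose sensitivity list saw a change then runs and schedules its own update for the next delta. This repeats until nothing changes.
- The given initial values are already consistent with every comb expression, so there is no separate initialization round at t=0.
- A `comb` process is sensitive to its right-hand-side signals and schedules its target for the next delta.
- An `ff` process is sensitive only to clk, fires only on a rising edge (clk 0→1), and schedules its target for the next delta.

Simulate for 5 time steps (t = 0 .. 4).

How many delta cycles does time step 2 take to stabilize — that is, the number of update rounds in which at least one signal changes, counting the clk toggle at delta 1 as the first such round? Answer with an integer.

t=0 Δ0: s1=0 s0=1 clk=0 s2=0
  Δ1: clk:0→1
  Δ2: s0:1→0
  (2Δ to stable)
t=1 Δ0: s1=0 s0=0 clk=1 s2=0
  Δ1: clk:1→0
  (1Δ to stable)
t=2 Δ0: s1=0 s0=0 clk=0 s2=0
  Δ1: clk:0→1
  Δ2: s1:0→1
  (2Δ to stable)
t=3 Δ0: s1=1 s0=0 clk=1 s2=0
  Δ1: clk:1→0
  (1Δ to stable)
t=4 Δ0: s1=1 s0=0 clk=0 s2=0
  Δ1: clk:0→1
  Δ2: s0:0→1
  Δ3: s2:0→1
  (3Δ to stable)

2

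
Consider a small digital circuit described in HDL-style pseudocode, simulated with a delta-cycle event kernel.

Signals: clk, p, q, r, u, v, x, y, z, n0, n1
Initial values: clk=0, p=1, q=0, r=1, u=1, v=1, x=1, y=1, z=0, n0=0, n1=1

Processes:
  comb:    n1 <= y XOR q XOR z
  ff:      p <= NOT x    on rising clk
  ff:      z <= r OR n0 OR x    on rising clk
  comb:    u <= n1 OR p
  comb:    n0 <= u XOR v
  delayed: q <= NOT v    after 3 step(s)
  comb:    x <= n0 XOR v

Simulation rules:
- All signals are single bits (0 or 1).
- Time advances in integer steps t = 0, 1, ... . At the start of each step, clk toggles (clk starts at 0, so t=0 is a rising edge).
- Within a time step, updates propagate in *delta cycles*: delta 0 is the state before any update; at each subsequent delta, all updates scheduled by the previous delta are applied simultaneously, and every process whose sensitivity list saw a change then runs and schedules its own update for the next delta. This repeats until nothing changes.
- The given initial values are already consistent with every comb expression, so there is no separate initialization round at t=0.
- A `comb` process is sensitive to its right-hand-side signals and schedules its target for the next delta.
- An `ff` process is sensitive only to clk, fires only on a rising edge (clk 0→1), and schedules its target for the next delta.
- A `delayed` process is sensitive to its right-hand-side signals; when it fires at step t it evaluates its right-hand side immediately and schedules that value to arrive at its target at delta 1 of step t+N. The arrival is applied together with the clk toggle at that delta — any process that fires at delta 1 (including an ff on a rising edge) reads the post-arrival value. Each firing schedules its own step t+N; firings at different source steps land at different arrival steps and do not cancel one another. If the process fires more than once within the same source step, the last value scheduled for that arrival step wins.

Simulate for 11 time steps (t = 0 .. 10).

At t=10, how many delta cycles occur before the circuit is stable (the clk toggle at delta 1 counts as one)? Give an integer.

5

t=0 Δ0: v=1 u=1 n0=0 x=1 q=0 clk=0 z=0 p=1 n1=1 r=1 y=1
  Δ1: clk:0→1
  Δ2: z:0→1, p:1→0
  Δ3: n1:1→0
  Δ4: u:1→0
  Δ5: n0:0→1
  Δ6: x:1→0
  (6Δ to stable)
t=1 Δ0: v=1 u=0 n0=1 x=0 q=0 clk=1 z=1 p=0 n1=0 r=1 y=1
  Δ1: clk:1→0
  (1Δ to stable)
t=2 Δ0: v=1 u=0 n0=1 x=0 q=0 clk=0 z=1 p=0 n1=0 r=1 y=1
  Δ1: clk:0→1
  Δ2: p:0→1
  Δ3: u:0→1
  Δ4: n0:1→0
  Δ5: x:0→1
  (5Δ to stable)
t=3 Δ0: v=1 u=1 n0=0 x=1 q=0 clk=1 z=1 p=1 n1=0 r=1 y=1
  Δ1: clk:1→0
  (1Δ to stable)
t=4 Δ0: v=1 u=1 n0=0 x=1 q=0 clk=0 z=1 p=1 n1=0 r=1 y=1
  Δ1: clk:0→1
  Δ2: p:1→0
  Δ3: u:1→0
  Δ4: n0:0→1
  Δ5: x:1→0
  (5Δ to stable)
t=5 Δ0: v=1 u=0 n0=1 x=0 q=0 clk=1 z=1 p=0 n1=0 r=1 y=1
  Δ1: clk:1→0
  (1Δ to stable)
t=6 Δ0: v=1 u=0 n0=1 x=0 q=0 clk=0 z=1 p=0 n1=0 r=1 y=1
  Δ1: clk:0→1
  Δ2: p:0→1
  Δ3: u:0→1
  Δ4: n0:1→0
  Δ5: x:0→1
  (5Δ to stable)
t=7 Δ0: v=1 u=1 n0=0 x=1 q=0 clk=1 z=1 p=1 n1=0 r=1 y=1
  Δ1: clk:1→0
  (1Δ to stable)
t=8 Δ0: v=1 u=1 n0=0 x=1 q=0 clk=0 z=1 p=1 n1=0 r=1 y=1
  Δ1: clk:0→1
  Δ2: p:1→0
  Δ3: u:1→0
  Δ4: n0:0→1
  Δ5: x:1→0
  (5Δ to stable)
t=9 Δ0: v=1 u=0 n0=1 x=0 q=0 clk=1 z=1 p=0 n1=0 r=1 y=1
  Δ1: clk:1→0
  (1Δ to stable)
t=10 Δ0: v=1 u=0 n0=1 x=0 q=0 clk=0 z=1 p=0 n1=0 r=1 y=1
  Δ1: clk:0→1
  Δ2: p:0→1
  Δ3: u:0→1
  Δ4: n0:1→0
  Δ5: x:0→1
  (5Δ to stable)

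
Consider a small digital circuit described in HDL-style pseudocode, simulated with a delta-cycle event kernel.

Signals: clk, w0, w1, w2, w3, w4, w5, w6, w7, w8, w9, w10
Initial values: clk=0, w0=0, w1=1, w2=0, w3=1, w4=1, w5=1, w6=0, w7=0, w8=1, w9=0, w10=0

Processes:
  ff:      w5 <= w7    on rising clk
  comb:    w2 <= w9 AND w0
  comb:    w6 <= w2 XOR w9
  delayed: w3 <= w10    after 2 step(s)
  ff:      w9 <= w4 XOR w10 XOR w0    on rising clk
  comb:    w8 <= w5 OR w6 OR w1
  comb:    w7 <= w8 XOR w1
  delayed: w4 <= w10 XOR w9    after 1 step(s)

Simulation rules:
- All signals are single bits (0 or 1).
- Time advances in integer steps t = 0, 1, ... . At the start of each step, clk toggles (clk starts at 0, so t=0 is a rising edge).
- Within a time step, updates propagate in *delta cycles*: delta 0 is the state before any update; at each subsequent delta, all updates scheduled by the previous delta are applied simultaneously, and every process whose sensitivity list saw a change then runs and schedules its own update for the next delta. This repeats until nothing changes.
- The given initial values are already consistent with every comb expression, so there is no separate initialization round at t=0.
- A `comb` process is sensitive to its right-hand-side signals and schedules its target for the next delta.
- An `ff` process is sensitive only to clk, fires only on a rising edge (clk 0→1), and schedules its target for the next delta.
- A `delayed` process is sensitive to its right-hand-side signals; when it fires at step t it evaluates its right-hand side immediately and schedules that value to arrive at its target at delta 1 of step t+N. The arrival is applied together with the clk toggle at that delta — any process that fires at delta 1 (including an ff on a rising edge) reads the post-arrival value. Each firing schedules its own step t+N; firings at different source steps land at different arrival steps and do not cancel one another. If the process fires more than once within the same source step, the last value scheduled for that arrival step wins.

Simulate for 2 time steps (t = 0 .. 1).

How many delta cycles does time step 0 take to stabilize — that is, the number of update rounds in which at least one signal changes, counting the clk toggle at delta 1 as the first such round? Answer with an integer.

t0.Δ0 w6=0 w9=0 w2=0 clk=0 w1=1 w4=1 w8=1 w7=0 w3=1 w5=1 w10=0 w0=0
t0.Δ1 w6=0 w9=0 w2=0 clk=1 w1=1 w4=1 w8=1 w7=0 w3=1 w5=1 w10=0 w0=0
t0.Δ2 w6=0 w9=1 w2=0 clk=1 w1=1 w4=1 w8=1 w7=0 w3=1 w5=0 w10=0 w0=0
t0.Δ3 w6=1 w9=1 w2=0 clk=1 w1=1 w4=1 w8=1 w7=0 w3=1 w5=0 w10=0 w0=0
t1.Δ0 w6=1 w9=1 w2=0 clk=1 w1=1 w4=1 w8=1 w7=0 w3=1 w5=0 w10=0 w0=0
t1.Δ1 w6=1 w9=1 w2=0 clk=0 w1=1 w4=1 w8=1 w7=0 w3=1 w5=0 w10=0 w0=0

3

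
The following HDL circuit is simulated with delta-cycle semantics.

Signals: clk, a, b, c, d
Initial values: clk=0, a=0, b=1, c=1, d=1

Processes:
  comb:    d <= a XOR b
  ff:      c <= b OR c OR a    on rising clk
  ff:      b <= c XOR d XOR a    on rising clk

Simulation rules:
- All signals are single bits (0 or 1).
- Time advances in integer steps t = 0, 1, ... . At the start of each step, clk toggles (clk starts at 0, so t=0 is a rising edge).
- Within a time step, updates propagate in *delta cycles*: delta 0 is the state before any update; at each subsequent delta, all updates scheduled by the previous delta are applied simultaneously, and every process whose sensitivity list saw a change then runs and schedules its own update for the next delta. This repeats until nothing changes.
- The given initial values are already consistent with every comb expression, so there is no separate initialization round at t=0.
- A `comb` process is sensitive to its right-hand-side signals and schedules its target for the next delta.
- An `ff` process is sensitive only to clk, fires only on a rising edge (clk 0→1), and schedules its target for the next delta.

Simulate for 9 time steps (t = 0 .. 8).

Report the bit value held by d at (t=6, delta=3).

1

t=0 Δ0: clk=0 c=1 a=0 d=1 b=1
  Δ1: clk:0→1
  Δ2: b:1→0
  Δ3: d:1→0
  (3Δ to stable)
t=1 Δ0: clk=1 c=1 a=0 d=0 b=0
  Δ1: clk:1→0
  (1Δ to stable)
t=2 Δ0: clk=0 c=1 a=0 d=0 b=0
  Δ1: clk:0→1
  Δ2: b:0→1
  Δ3: d:0→1
  (3Δ to stable)
t=3 Δ0: clk=1 c=1 a=0 d=1 b=1
  Δ1: clk:1→0
  (1Δ to stable)
t=4 Δ0: clk=0 c=1 a=0 d=1 b=1
  Δ1: clk:0→1
  Δ2: b:1→0
  Δ3: d:1→0
  (3Δ to stable)
t=5 Δ0: clk=1 c=1 a=0 d=0 b=0
  Δ1: clk:1→0
  (1Δ to stable)
t=6 Δ0: clk=0 c=1 a=0 d=0 b=0
  Δ1: clk:0→1
  Δ2: b:0→1
  Δ3: d:0→1
  (3Δ to stable)
t=7 Δ0: clk=1 c=1 a=0 d=1 b=1
  Δ1: clk:1→0
  (1Δ to stable)
t=8 Δ0: clk=0 c=1 a=0 d=1 b=1
  Δ1: clk:0→1
  Δ2: b:1→0
  Δ3: d:1→0
  (3Δ to stable)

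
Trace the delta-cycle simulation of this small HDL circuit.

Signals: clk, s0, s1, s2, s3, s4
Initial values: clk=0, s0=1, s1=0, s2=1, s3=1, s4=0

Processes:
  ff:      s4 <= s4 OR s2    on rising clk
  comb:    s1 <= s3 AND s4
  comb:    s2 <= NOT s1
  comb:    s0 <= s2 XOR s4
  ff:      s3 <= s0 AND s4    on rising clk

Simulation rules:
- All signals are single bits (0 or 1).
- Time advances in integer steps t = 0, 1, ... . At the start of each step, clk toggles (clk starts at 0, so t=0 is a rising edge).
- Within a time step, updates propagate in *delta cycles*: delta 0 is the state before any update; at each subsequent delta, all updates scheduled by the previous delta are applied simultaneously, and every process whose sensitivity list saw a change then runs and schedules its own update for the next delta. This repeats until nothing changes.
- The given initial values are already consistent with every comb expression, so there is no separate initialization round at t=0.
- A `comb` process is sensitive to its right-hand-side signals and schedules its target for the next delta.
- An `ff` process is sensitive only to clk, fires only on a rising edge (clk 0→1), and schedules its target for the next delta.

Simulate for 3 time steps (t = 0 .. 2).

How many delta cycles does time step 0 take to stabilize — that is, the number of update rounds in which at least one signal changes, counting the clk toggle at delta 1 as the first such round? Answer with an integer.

t=0 Δ0: clk=0 s0=1 s2=1 s3=1 s4=0 s1=0
  Δ1: clk:0→1
  Δ2: s3:1→0, s4:0→1
  Δ3: s0:1→0
  (3Δ to stable)
t=1 Δ0: clk=1 s0=0 s2=1 s3=0 s4=1 s1=0
  Δ1: clk:1→0
  (1Δ to stable)
t=2 Δ0: clk=0 s0=0 s2=1 s3=0 s4=1 s1=0
  Δ1: clk:0→1
  (1Δ to stable)

3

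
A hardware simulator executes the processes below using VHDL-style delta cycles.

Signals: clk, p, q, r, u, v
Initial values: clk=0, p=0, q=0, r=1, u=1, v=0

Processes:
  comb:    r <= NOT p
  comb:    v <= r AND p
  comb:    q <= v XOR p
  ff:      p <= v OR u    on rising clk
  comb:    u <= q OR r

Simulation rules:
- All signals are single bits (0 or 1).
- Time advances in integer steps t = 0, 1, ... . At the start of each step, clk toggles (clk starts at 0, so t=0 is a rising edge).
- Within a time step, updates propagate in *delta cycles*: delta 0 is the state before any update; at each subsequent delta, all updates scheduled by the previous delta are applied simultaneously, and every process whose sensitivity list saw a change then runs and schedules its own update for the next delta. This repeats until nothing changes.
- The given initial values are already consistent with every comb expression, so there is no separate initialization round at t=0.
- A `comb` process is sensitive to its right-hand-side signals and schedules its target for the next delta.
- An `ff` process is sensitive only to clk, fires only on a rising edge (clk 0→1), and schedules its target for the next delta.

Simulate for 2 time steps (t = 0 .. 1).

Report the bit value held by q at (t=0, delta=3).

t0.Δ0 v=0 r=1 u=1 p=0 clk=0 q=0
t0.Δ1 v=0 r=1 u=1 p=0 clk=1 q=0
t0.Δ2 v=0 r=1 u=1 p=1 clk=1 q=0
t0.Δ3 v=1 r=0 u=1 p=1 clk=1 q=1
t0.Δ4 v=0 r=0 u=1 p=1 clk=1 q=0
t0.Δ5 v=0 r=0 u=0 p=1 clk=1 q=1
t0.Δ6 v=0 r=0 u=1 p=1 clk=1 q=1
t1.Δ0 v=0 r=0 u=1 p=1 clk=1 q=1
t1.Δ1 v=0 r=0 u=1 p=1 clk=0 q=1

1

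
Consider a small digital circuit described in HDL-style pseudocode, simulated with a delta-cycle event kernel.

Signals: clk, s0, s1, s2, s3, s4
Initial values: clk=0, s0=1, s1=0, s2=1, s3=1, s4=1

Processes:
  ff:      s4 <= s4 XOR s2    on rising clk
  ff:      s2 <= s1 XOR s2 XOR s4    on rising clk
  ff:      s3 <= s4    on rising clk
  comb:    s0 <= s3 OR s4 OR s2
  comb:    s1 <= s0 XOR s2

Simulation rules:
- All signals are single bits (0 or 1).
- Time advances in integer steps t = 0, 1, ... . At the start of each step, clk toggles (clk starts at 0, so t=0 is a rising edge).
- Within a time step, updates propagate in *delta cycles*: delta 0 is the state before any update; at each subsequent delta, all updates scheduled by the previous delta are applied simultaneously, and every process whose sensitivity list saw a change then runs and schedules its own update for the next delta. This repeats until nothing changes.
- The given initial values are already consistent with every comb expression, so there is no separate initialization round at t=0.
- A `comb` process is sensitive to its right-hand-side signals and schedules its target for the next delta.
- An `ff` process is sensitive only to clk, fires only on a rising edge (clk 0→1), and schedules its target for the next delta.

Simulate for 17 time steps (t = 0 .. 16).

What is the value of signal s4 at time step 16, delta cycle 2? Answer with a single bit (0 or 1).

t=0 Δ0: s2=1 s0=1 clk=0 s4=1 s3=1 s1=0
  Δ1: clk:0→1
  Δ2: s2:1→0, s4:1→0
  Δ3: s1:0→1
  (3Δ to stable)
t=1 Δ0: s2=0 s0=1 clk=1 s4=0 s3=1 s1=1
  Δ1: clk:1→0
  (1Δ to stable)
t=2 Δ0: s2=0 s0=1 clk=0 s4=0 s3=1 s1=1
  Δ1: clk:0→1
  Δ2: s2:0→1, s3:1→0
  Δ3: s1:1→0
  (3Δ to stable)
t=3 Δ0: s2=1 s0=1 clk=1 s4=0 s3=0 s1=0
  Δ1: clk:1→0
  (1Δ to stable)
t=4 Δ0: s2=1 s0=1 clk=0 s4=0 s3=0 s1=0
  Δ1: clk:0→1
  Δ2: s4:0→1
  (2Δ to stable)
t=5 Δ0: s2=1 s0=1 clk=1 s4=1 s3=0 s1=0
  Δ1: clk:1→0
  (1Δ to stable)
t=6 Δ0: s2=1 s0=1 clk=0 s4=1 s3=0 s1=0
  Δ1: clk:0→1
  Δ2: s2:1→0, s4:1→0, s3:0→1
  Δ3: s1:0→1
  (3Δ to stable)
t=7 Δ0: s2=0 s0=1 clk=1 s4=0 s3=1 s1=1
  Δ1: clk:1→0
  (1Δ to stable)
t=8 Δ0: s2=0 s0=1 clk=0 s4=0 s3=1 s1=1
  Δ1: clk:0→1
  Δ2: s2:0→1, s3:1→0
  Δ3: s1:1→0
  (3Δ to stable)
t=9 Δ0: s2=1 s0=1 clk=1 s4=0 s3=0 s1=0
  Δ1: clk:1→0
  (1Δ to stable)
t=10 Δ0: s2=1 s0=1 clk=0 s4=0 s3=0 s1=0
  Δ1: clk:0→1
  Δ2: s4:0→1
  (2Δ to stable)
t=11 Δ0: s2=1 s0=1 clk=1 s4=1 s3=0 s1=0
  Δ1: clk:1→0
  (1Δ to stable)
t=12 Δ0: s2=1 s0=1 clk=0 s4=1 s3=0 s1=0
  Δ1: clk:0→1
  Δ2: s2:1→0, s4:1→0, s3:0→1
  Δ3: s1:0→1
  (3Δ to stable)
t=13 Δ0: s2=0 s0=1 clk=1 s4=0 s3=1 s1=1
  Δ1: clk:1→0
  (1Δ to stable)
t=14 Δ0: s2=0 s0=1 clk=0 s4=0 s3=1 s1=1
  Δ1: clk:0→1
  Δ2: s2:0→1, s3:1→0
  Δ3: s1:1→0
  (3Δ to stable)
t=15 Δ0: s2=1 s0=1 clk=1 s4=0 s3=0 s1=0
  Δ1: clk:1→0
  (1Δ to stable)
t=16 Δ0: s2=1 s0=1 clk=0 s4=0 s3=0 s1=0
  Δ1: clk:0→1
  Δ2: s4:0→1
  (2Δ to stable)

1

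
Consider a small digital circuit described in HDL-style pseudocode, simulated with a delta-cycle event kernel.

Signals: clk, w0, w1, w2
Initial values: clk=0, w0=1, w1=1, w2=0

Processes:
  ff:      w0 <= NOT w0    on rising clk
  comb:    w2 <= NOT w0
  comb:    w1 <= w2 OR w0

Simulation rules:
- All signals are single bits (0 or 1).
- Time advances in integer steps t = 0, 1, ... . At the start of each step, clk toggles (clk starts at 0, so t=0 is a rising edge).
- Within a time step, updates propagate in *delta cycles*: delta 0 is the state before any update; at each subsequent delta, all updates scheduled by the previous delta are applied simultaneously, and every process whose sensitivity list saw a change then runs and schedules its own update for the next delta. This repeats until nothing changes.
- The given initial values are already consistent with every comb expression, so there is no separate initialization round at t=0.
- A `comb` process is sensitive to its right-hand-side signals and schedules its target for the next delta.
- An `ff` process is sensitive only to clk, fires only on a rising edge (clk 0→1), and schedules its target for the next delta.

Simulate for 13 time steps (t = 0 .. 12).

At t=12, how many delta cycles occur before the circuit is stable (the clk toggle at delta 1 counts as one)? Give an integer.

4

[bits: clk,w0,w1,w2]
t=0: Δ0=0110 Δ1=1110 Δ2=1010 Δ3=1001 Δ4=1011 | 4Δ
t=1: Δ0=1011 Δ1=0011 | 1Δ
t=2: Δ0=0011 Δ1=1011 Δ2=1111 Δ3=1110 | 3Δ
t=3: Δ0=1110 Δ1=0110 | 1Δ
t=4: Δ0=0110 Δ1=1110 Δ2=1010 Δ3=1001 Δ4=1011 | 4Δ
t=5: Δ0=1011 Δ1=0011 | 1Δ
t=6: Δ0=0011 Δ1=1011 Δ2=1111 Δ3=1110 | 3Δ
t=7: Δ0=1110 Δ1=0110 | 1Δ
t=8: Δ0=0110 Δ1=1110 Δ2=1010 Δ3=1001 Δ4=1011 | 4Δ
t=9: Δ0=1011 Δ1=0011 | 1Δ
t=10: Δ0=0011 Δ1=1011 Δ2=1111 Δ3=1110 | 3Δ
t=11: Δ0=1110 Δ1=0110 | 1Δ
t=12: Δ0=0110 Δ1=1110 Δ2=1010 Δ3=1001 Δ4=1011 | 4Δ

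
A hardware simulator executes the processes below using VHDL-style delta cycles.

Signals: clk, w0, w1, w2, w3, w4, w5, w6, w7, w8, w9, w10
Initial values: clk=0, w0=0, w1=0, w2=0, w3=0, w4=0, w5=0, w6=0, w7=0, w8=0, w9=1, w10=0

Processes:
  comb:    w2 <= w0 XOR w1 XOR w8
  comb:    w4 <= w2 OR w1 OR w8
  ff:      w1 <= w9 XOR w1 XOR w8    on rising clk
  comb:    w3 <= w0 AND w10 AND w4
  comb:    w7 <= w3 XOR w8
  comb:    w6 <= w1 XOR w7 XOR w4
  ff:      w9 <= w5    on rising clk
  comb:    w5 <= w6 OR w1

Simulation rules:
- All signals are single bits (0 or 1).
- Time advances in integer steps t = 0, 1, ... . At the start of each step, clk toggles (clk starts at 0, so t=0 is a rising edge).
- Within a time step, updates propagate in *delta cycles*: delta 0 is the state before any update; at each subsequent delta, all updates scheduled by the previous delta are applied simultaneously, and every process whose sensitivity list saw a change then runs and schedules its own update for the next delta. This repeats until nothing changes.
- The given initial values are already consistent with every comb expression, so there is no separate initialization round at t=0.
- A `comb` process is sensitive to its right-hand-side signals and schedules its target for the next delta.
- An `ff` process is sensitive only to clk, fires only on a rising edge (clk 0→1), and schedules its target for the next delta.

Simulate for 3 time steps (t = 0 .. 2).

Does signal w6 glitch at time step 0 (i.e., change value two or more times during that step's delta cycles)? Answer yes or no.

yes

t0.Δ0 w3=0 w10=0 w7=0 w2=0 w9=1 w0=0 w4=0 w8=0 w1=0 w6=0 w5=0 clk=0
t0.Δ1 w3=0 w10=0 w7=0 w2=0 w9=1 w0=0 w4=0 w8=0 w1=0 w6=0 w5=0 clk=1
t0.Δ2 w3=0 w10=0 w7=0 w2=0 w9=0 w0=0 w4=0 w8=0 w1=1 w6=0 w5=0 clk=1
t0.Δ3 w3=0 w10=0 w7=0 w2=1 w9=0 w0=0 w4=1 w8=0 w1=1 w6=1 w5=1 clk=1
t0.Δ4 w3=0 w10=0 w7=0 w2=1 w9=0 w0=0 w4=1 w8=0 w1=1 w6=0 w5=1 clk=1
t1.Δ0 w3=0 w10=0 w7=0 w2=1 w9=0 w0=0 w4=1 w8=0 w1=1 w6=0 w5=1 clk=1
t1.Δ1 w3=0 w10=0 w7=0 w2=1 w9=0 w0=0 w4=1 w8=0 w1=1 w6=0 w5=1 clk=0
t2.Δ0 w3=0 w10=0 w7=0 w2=1 w9=0 w0=0 w4=1 w8=0 w1=1 w6=0 w5=1 clk=0
t2.Δ1 w3=0 w10=0 w7=0 w2=1 w9=0 w0=0 w4=1 w8=0 w1=1 w6=0 w5=1 clk=1
t2.Δ2 w3=0 w10=0 w7=0 w2=1 w9=1 w0=0 w4=1 w8=0 w1=1 w6=0 w5=1 clk=1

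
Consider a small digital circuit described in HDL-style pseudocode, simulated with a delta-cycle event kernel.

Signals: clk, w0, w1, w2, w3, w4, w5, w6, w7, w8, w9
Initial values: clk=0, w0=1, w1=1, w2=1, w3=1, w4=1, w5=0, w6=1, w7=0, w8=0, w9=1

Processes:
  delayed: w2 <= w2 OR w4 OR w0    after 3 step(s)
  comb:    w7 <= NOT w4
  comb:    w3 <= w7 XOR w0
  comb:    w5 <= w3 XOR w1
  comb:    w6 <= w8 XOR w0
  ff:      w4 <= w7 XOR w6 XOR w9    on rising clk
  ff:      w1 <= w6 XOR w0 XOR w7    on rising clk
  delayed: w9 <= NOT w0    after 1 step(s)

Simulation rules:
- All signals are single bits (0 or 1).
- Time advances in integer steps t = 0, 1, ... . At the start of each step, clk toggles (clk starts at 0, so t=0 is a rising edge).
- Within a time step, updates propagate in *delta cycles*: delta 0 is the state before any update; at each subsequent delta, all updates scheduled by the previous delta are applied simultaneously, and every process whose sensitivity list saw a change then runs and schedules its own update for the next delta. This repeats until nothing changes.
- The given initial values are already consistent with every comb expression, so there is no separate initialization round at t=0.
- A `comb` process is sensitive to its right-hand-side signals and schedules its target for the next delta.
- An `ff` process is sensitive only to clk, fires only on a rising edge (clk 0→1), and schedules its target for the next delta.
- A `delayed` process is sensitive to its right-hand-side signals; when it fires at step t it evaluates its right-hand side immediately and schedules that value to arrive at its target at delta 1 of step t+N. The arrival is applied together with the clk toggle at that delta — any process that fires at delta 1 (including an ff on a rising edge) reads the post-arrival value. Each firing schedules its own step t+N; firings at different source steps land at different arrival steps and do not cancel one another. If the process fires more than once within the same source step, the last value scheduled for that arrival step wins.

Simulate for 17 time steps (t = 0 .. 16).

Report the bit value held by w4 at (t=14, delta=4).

[bits: w3,w1,w2,w4,w8,w7,clk,w5,w9,w6,w0]
t=0: Δ0=11110000111 Δ1=11110010111 Δ2=10100010111 Δ3=10100111111 Δ4=00100111111 Δ5=00100110111 | 5Δ
t=1: Δ0=00100110111 Δ1=00100100111 | 1Δ
t=2: Δ0=00100100111 Δ1=00100110111 Δ2=01110110111 Δ3=01110011111 Δ4=11110011111 Δ5=11110010111 | 5Δ
t=3: Δ0=11110010111 Δ1=11110000111 | 1Δ
t=4: Δ0=11110000111 Δ1=11110010111 Δ2=10100010111 Δ3=10100111111 Δ4=00100111111 Δ5=00100110111 | 5Δ
t=5: Δ0=00100110111 Δ1=00100100111 | 1Δ
t=6: Δ0=00100100111 Δ1=00100110111 Δ2=01110110111 Δ3=01110011111 Δ4=11110011111 Δ5=11110010111 | 5Δ
t=7: Δ0=11110010111 Δ1=11110000111 | 1Δ
t=8: Δ0=11110000111 Δ1=11110010111 Δ2=10100010111 Δ3=10100111111 Δ4=00100111111 Δ5=00100110111 | 5Δ
t=9: Δ0=00100110111 Δ1=00100100111 | 1Δ
t=10: Δ0=00100100111 Δ1=00100110111 Δ2=01110110111 Δ3=01110011111 Δ4=11110011111 Δ5=11110010111 | 5Δ
t=11: Δ0=11110010111 Δ1=11110000111 | 1Δ
t=12: Δ0=11110000111 Δ1=11110010111 Δ2=10100010111 Δ3=10100111111 Δ4=00100111111 Δ5=00100110111 | 5Δ
t=13: Δ0=00100110111 Δ1=00100100111 | 1Δ
t=14: Δ0=00100100111 Δ1=00100110111 Δ2=01110110111 Δ3=01110011111 Δ4=11110011111 Δ5=11110010111 | 5Δ
t=15: Δ0=11110010111 Δ1=11110000111 | 1Δ
t=16: Δ0=11110000111 Δ1=11110010111 Δ2=10100010111 Δ3=10100111111 Δ4=00100111111 Δ5=00100110111 | 5Δ

1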